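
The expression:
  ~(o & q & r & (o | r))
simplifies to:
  ~o | ~q | ~r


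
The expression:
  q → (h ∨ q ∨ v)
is always true.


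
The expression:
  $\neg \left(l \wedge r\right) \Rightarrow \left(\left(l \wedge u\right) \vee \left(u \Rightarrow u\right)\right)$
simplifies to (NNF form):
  $\text{True}$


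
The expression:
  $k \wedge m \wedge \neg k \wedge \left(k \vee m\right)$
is never true.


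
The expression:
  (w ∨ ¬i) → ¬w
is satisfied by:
  {w: False}


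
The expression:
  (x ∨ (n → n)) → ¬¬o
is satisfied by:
  {o: True}


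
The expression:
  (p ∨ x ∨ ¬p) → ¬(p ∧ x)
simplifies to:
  ¬p ∨ ¬x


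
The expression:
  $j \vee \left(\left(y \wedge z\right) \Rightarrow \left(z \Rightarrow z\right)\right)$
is always true.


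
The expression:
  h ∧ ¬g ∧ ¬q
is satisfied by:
  {h: True, q: False, g: False}


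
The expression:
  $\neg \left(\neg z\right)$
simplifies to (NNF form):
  $z$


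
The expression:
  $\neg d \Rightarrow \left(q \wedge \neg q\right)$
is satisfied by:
  {d: True}


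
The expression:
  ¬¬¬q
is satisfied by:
  {q: False}


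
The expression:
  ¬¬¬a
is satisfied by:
  {a: False}


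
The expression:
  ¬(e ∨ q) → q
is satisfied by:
  {q: True, e: True}
  {q: True, e: False}
  {e: True, q: False}


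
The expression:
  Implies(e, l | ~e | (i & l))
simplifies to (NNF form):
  l | ~e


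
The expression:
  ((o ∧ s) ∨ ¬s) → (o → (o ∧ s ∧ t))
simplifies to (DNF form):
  (s ∧ t) ∨ ¬o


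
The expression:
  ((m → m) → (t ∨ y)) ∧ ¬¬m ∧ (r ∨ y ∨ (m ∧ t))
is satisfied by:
  {m: True, y: True, t: True}
  {m: True, y: True, t: False}
  {m: True, t: True, y: False}


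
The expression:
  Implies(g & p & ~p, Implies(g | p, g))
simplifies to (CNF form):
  True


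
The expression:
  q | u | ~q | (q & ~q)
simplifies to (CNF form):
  True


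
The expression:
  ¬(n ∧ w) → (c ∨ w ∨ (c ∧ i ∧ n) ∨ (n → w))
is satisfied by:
  {c: True, w: True, n: False}
  {c: True, w: False, n: False}
  {w: True, c: False, n: False}
  {c: False, w: False, n: False}
  {n: True, c: True, w: True}
  {n: True, c: True, w: False}
  {n: True, w: True, c: False}


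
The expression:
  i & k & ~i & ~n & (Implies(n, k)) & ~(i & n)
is never true.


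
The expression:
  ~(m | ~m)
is never true.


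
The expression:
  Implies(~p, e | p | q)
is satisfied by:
  {q: True, e: True, p: True}
  {q: True, e: True, p: False}
  {q: True, p: True, e: False}
  {q: True, p: False, e: False}
  {e: True, p: True, q: False}
  {e: True, p: False, q: False}
  {p: True, e: False, q: False}


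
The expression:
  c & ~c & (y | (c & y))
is never true.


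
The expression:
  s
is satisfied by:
  {s: True}


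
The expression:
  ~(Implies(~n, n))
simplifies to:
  ~n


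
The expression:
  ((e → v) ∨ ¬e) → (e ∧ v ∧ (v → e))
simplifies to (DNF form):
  e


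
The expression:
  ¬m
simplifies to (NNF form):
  ¬m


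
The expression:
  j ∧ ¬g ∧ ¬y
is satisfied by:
  {j: True, g: False, y: False}


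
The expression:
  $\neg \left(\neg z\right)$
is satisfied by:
  {z: True}


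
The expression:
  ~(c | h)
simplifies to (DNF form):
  ~c & ~h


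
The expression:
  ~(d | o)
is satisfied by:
  {d: False, o: False}


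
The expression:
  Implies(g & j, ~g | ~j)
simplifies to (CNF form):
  ~g | ~j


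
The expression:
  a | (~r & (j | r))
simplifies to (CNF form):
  (a | j) & (a | ~r)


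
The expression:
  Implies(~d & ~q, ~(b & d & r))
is always true.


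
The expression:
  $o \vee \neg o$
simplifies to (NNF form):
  $\text{True}$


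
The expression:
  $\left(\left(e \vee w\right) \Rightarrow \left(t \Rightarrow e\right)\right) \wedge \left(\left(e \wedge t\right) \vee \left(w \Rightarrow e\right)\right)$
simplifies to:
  $e \vee \neg w$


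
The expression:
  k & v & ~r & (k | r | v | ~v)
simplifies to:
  k & v & ~r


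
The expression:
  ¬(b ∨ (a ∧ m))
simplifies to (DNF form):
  (¬a ∧ ¬b) ∨ (¬b ∧ ¬m)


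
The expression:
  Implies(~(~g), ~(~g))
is always true.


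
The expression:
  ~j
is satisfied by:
  {j: False}


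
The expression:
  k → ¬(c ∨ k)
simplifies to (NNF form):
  ¬k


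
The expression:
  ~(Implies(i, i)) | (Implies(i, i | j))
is always true.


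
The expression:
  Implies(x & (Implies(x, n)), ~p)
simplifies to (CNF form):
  ~n | ~p | ~x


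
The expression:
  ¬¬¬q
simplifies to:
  ¬q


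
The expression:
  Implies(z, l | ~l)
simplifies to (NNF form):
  True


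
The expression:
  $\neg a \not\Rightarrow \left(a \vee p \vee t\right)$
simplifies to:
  $\neg a \wedge \neg p \wedge \neg t$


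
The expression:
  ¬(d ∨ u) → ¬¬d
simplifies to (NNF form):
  d ∨ u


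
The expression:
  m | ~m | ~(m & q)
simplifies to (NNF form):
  True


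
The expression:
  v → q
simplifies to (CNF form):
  q ∨ ¬v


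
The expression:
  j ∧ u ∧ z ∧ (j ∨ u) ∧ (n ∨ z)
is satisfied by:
  {z: True, j: True, u: True}


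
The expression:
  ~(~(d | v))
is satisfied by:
  {d: True, v: True}
  {d: True, v: False}
  {v: True, d: False}


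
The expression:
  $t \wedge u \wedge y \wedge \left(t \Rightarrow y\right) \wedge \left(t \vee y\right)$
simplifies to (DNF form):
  $t \wedge u \wedge y$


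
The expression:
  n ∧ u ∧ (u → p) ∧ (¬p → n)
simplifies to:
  n ∧ p ∧ u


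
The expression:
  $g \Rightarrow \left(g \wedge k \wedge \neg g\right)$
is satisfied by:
  {g: False}


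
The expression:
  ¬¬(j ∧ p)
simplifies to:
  j ∧ p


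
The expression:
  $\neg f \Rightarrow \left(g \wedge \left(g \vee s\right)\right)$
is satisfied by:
  {g: True, f: True}
  {g: True, f: False}
  {f: True, g: False}


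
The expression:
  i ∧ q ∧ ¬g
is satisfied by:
  {i: True, q: True, g: False}


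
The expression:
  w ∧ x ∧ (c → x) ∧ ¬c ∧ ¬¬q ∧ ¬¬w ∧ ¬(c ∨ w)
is never true.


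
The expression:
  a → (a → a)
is always true.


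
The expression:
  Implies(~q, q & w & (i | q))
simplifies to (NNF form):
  q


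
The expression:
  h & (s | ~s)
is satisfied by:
  {h: True}


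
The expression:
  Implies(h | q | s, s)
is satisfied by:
  {s: True, h: False, q: False}
  {q: True, s: True, h: False}
  {s: True, h: True, q: False}
  {q: True, s: True, h: True}
  {q: False, h: False, s: False}


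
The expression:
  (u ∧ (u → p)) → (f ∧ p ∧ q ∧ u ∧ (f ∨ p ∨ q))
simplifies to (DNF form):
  (f ∧ q) ∨ ¬p ∨ ¬u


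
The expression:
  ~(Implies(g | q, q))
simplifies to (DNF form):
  g & ~q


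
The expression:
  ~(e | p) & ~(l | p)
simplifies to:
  ~e & ~l & ~p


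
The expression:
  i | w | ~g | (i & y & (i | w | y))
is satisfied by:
  {i: True, w: True, g: False}
  {i: True, g: False, w: False}
  {w: True, g: False, i: False}
  {w: False, g: False, i: False}
  {i: True, w: True, g: True}
  {i: True, g: True, w: False}
  {w: True, g: True, i: False}


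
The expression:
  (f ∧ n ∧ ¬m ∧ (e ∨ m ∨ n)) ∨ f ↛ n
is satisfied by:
  {f: True, m: False, n: False}
  {n: True, f: True, m: False}
  {m: True, f: True, n: False}


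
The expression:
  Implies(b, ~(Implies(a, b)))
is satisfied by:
  {b: False}


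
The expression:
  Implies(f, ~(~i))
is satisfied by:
  {i: True, f: False}
  {f: False, i: False}
  {f: True, i: True}


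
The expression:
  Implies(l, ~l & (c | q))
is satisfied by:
  {l: False}


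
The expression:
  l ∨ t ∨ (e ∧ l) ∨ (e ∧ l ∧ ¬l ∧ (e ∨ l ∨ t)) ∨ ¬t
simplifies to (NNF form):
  True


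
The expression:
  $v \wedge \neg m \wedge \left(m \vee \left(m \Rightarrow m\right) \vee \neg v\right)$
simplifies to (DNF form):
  $v \wedge \neg m$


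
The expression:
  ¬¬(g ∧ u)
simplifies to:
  g ∧ u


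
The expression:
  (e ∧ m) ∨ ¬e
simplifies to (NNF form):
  m ∨ ¬e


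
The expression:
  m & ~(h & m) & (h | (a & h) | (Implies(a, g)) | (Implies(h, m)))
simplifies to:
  m & ~h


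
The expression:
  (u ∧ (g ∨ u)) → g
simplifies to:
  g ∨ ¬u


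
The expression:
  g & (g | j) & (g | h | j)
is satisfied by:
  {g: True}


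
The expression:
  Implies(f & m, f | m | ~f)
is always true.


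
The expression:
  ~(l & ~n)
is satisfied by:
  {n: True, l: False}
  {l: False, n: False}
  {l: True, n: True}


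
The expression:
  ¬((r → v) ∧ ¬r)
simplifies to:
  r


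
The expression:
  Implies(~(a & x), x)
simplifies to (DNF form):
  x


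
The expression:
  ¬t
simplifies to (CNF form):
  ¬t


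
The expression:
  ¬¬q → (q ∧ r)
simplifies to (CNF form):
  r ∨ ¬q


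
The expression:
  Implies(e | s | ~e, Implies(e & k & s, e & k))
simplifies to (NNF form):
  True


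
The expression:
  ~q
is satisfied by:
  {q: False}


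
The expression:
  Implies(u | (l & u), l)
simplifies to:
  l | ~u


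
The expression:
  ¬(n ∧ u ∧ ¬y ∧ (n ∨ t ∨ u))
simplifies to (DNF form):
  y ∨ ¬n ∨ ¬u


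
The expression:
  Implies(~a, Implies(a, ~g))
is always true.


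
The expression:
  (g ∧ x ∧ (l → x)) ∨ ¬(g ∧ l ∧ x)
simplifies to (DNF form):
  True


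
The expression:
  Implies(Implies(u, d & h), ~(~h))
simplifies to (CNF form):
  h | u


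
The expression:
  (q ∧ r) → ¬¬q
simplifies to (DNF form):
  True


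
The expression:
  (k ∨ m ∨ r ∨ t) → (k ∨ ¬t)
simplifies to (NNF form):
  k ∨ ¬t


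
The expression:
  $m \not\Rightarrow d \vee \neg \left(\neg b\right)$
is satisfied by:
  {b: True, m: True, d: False}
  {b: True, d: False, m: False}
  {b: True, m: True, d: True}
  {b: True, d: True, m: False}
  {m: True, d: False, b: False}


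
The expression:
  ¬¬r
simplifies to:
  r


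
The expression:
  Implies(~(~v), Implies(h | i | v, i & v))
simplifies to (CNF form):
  i | ~v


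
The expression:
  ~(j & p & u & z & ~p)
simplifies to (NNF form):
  True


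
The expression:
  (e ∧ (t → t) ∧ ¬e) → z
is always true.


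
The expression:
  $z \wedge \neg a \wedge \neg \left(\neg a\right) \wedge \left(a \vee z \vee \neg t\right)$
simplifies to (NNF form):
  $\text{False}$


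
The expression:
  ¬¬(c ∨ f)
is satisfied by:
  {c: True, f: True}
  {c: True, f: False}
  {f: True, c: False}


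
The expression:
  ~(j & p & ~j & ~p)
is always true.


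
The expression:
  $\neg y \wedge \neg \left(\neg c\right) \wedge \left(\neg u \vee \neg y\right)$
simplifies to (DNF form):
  $c \wedge \neg y$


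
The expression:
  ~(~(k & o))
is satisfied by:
  {o: True, k: True}


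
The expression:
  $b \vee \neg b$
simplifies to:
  $\text{True}$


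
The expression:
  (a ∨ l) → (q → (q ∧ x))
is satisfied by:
  {x: True, a: False, l: False, q: False}
  {x: True, l: True, a: False, q: False}
  {x: True, a: True, l: False, q: False}
  {x: True, l: True, a: True, q: False}
  {x: False, a: False, l: False, q: False}
  {l: True, x: False, a: False, q: False}
  {a: True, x: False, l: False, q: False}
  {l: True, a: True, x: False, q: False}
  {q: True, x: True, a: False, l: False}
  {q: True, l: True, x: True, a: False}
  {q: True, x: True, a: True, l: False}
  {q: True, l: True, x: True, a: True}
  {q: True, x: False, a: False, l: False}


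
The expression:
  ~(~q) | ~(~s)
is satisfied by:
  {q: True, s: True}
  {q: True, s: False}
  {s: True, q: False}


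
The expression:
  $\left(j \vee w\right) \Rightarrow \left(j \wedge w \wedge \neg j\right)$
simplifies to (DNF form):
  $\neg j \wedge \neg w$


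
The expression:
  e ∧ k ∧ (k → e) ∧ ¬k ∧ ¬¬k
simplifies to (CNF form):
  False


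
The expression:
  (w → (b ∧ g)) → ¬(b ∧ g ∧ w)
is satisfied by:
  {w: False, b: False, g: False}
  {g: True, w: False, b: False}
  {b: True, w: False, g: False}
  {g: True, b: True, w: False}
  {w: True, g: False, b: False}
  {g: True, w: True, b: False}
  {b: True, w: True, g: False}


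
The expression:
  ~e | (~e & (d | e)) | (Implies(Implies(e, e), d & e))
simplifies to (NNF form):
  d | ~e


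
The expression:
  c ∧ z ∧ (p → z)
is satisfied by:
  {c: True, z: True}


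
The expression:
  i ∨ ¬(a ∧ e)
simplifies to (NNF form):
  i ∨ ¬a ∨ ¬e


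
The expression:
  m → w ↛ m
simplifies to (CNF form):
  ¬m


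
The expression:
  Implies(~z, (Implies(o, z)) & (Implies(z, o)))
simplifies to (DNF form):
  z | ~o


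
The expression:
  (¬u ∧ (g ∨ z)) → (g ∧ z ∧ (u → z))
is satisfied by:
  {u: True, z: False, g: False}
  {g: True, u: True, z: False}
  {u: True, z: True, g: False}
  {g: True, u: True, z: True}
  {g: False, z: False, u: False}
  {g: True, z: True, u: False}


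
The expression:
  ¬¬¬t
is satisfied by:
  {t: False}


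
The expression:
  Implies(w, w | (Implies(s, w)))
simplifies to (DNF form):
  True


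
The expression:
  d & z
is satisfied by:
  {z: True, d: True}


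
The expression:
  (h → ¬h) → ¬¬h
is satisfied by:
  {h: True}


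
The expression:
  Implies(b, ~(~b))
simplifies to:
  True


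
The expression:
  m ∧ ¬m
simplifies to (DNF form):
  False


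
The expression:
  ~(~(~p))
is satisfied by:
  {p: False}


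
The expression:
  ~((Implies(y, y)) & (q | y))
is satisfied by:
  {q: False, y: False}


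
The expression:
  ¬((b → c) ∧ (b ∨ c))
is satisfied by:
  {c: False}


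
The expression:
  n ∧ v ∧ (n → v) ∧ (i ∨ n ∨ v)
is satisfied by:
  {n: True, v: True}


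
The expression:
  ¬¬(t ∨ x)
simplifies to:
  t ∨ x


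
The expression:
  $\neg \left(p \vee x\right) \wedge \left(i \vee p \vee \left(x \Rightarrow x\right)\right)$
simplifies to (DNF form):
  $\neg p \wedge \neg x$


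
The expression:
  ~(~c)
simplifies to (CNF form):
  c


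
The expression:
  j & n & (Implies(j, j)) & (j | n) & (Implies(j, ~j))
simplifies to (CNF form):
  False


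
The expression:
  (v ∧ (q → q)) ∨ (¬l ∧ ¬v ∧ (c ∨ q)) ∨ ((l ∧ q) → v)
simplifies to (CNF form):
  v ∨ ¬l ∨ ¬q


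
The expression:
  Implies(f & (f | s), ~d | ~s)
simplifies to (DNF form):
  ~d | ~f | ~s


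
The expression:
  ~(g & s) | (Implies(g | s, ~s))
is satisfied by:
  {s: False, g: False}
  {g: True, s: False}
  {s: True, g: False}


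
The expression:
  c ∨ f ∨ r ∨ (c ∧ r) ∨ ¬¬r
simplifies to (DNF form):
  c ∨ f ∨ r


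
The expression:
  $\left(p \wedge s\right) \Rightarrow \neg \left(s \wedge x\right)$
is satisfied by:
  {s: False, p: False, x: False}
  {x: True, s: False, p: False}
  {p: True, s: False, x: False}
  {x: True, p: True, s: False}
  {s: True, x: False, p: False}
  {x: True, s: True, p: False}
  {p: True, s: True, x: False}


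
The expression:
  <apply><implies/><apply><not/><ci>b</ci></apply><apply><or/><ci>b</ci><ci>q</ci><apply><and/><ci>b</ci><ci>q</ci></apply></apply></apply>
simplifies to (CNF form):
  <apply><or/><ci>b</ci><ci>q</ci></apply>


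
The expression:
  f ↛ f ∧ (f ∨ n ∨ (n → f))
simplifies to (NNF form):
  False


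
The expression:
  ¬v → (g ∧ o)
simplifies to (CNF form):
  (g ∨ v) ∧ (o ∨ v)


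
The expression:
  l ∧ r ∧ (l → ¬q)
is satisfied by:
  {r: True, l: True, q: False}


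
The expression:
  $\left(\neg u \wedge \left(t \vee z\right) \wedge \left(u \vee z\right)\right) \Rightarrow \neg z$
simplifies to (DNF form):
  $u \vee \neg z$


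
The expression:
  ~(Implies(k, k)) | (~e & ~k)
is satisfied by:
  {e: False, k: False}


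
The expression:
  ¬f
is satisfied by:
  {f: False}


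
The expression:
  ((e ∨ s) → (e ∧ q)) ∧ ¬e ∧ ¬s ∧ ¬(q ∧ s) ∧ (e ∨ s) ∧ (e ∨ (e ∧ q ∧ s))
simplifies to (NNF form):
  False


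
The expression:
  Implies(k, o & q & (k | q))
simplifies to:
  ~k | (o & q)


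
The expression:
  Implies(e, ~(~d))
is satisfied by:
  {d: True, e: False}
  {e: False, d: False}
  {e: True, d: True}


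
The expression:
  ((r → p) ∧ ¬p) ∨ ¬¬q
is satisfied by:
  {q: True, p: False, r: False}
  {r: True, q: True, p: False}
  {q: True, p: True, r: False}
  {r: True, q: True, p: True}
  {r: False, p: False, q: False}


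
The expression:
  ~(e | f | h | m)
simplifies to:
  ~e & ~f & ~h & ~m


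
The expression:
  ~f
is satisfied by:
  {f: False}


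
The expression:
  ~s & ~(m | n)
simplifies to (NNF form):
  ~m & ~n & ~s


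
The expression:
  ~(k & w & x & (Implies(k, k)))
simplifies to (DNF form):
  ~k | ~w | ~x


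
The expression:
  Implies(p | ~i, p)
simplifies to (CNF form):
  i | p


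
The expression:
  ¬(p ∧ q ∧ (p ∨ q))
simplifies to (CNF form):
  ¬p ∨ ¬q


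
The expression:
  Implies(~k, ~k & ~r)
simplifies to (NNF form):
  k | ~r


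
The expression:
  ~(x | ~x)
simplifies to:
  False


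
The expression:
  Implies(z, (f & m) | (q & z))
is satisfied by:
  {q: True, f: True, m: True, z: False}
  {q: True, f: True, m: False, z: False}
  {q: True, m: True, f: False, z: False}
  {q: True, m: False, f: False, z: False}
  {f: True, m: True, q: False, z: False}
  {f: True, q: False, m: False, z: False}
  {f: False, m: True, q: False, z: False}
  {f: False, q: False, m: False, z: False}
  {q: True, z: True, f: True, m: True}
  {q: True, z: True, f: True, m: False}
  {q: True, z: True, m: True, f: False}
  {q: True, z: True, m: False, f: False}
  {z: True, f: True, m: True, q: False}


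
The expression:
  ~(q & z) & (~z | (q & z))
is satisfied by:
  {z: False}


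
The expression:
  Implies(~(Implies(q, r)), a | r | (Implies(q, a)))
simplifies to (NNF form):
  a | r | ~q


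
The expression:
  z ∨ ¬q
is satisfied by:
  {z: True, q: False}
  {q: False, z: False}
  {q: True, z: True}


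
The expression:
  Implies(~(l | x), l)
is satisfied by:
  {x: True, l: True}
  {x: True, l: False}
  {l: True, x: False}


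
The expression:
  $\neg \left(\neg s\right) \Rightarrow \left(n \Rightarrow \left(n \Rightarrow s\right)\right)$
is always true.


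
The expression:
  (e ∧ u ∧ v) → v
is always true.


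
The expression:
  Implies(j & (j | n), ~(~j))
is always true.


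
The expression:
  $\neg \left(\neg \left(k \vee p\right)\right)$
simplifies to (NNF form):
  $k \vee p$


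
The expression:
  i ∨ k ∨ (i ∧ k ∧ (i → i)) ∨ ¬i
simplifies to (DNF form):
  True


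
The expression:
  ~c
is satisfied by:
  {c: False}


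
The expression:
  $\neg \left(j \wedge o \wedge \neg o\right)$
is always true.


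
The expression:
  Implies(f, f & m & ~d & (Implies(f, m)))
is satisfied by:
  {m: True, f: False, d: False}
  {m: False, f: False, d: False}
  {d: True, m: True, f: False}
  {d: True, m: False, f: False}
  {f: True, m: True, d: False}


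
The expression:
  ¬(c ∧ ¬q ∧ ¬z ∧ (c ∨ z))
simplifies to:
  q ∨ z ∨ ¬c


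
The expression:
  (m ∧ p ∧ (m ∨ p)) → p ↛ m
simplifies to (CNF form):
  ¬m ∨ ¬p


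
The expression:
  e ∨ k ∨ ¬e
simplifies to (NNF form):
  True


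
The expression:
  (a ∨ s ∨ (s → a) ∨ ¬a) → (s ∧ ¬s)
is never true.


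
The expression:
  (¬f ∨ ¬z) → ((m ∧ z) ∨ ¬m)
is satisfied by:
  {z: True, m: False}
  {m: False, z: False}
  {m: True, z: True}


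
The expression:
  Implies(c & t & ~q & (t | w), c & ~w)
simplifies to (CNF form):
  q | ~c | ~t | ~w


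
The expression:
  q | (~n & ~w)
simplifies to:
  q | (~n & ~w)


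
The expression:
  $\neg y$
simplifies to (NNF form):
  $\neg y$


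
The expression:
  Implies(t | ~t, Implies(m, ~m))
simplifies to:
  ~m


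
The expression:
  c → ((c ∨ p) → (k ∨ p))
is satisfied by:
  {p: True, k: True, c: False}
  {p: True, c: False, k: False}
  {k: True, c: False, p: False}
  {k: False, c: False, p: False}
  {p: True, k: True, c: True}
  {p: True, c: True, k: False}
  {k: True, c: True, p: False}


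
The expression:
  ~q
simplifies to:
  ~q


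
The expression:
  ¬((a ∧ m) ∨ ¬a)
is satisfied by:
  {a: True, m: False}


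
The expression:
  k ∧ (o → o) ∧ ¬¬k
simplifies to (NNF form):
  k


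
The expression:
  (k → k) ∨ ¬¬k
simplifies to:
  True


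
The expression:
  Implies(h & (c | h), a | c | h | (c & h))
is always true.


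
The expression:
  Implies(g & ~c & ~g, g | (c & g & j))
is always true.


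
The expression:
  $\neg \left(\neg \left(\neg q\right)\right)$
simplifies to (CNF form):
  $\neg q$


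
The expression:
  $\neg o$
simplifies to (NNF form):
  $\neg o$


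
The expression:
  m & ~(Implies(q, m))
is never true.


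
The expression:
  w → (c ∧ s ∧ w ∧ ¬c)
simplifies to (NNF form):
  ¬w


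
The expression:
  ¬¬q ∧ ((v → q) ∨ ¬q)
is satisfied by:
  {q: True}


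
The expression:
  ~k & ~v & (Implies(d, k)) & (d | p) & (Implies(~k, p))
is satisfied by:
  {p: True, d: False, v: False, k: False}


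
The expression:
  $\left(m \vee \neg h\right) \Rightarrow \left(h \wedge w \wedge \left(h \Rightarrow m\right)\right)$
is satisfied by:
  {h: True, w: True, m: False}
  {h: True, m: False, w: False}
  {h: True, w: True, m: True}


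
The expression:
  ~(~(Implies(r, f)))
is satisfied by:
  {f: True, r: False}
  {r: False, f: False}
  {r: True, f: True}


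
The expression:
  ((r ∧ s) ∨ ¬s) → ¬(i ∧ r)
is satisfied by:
  {i: False, r: False}
  {r: True, i: False}
  {i: True, r: False}


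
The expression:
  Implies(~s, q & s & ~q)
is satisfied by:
  {s: True}


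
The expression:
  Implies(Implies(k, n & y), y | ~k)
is always true.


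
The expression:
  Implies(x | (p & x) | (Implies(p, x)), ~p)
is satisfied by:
  {p: False, x: False}
  {x: True, p: False}
  {p: True, x: False}


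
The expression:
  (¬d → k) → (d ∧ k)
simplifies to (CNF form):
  (d ∨ ¬d) ∧ (d ∨ ¬k) ∧ (k ∨ ¬d) ∧ (k ∨ ¬k)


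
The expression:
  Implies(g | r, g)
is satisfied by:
  {g: True, r: False}
  {r: False, g: False}
  {r: True, g: True}


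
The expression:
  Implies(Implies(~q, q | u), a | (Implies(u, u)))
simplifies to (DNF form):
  True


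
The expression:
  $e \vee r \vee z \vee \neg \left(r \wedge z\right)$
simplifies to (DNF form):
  $\text{True}$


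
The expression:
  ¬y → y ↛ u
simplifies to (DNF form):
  y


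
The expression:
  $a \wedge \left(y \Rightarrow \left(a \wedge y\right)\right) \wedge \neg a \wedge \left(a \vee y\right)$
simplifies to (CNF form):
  $\text{False}$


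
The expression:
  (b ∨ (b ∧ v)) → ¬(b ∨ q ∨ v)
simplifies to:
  ¬b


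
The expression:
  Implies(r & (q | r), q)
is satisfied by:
  {q: True, r: False}
  {r: False, q: False}
  {r: True, q: True}


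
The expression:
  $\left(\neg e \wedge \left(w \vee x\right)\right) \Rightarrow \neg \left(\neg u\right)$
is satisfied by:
  {e: True, u: True, w: False, x: False}
  {x: True, e: True, u: True, w: False}
  {e: True, u: True, w: True, x: False}
  {x: True, e: True, u: True, w: True}
  {e: True, w: False, u: False, x: False}
  {e: True, x: True, w: False, u: False}
  {e: True, w: True, u: False, x: False}
  {e: True, x: True, w: True, u: False}
  {u: True, x: False, w: False, e: False}
  {x: True, u: True, w: False, e: False}
  {u: True, w: True, x: False, e: False}
  {x: True, u: True, w: True, e: False}
  {x: False, w: False, u: False, e: False}


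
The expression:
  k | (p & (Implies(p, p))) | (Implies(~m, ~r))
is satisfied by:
  {k: True, m: True, p: True, r: False}
  {k: True, m: True, p: False, r: False}
  {k: True, p: True, m: False, r: False}
  {k: True, p: False, m: False, r: False}
  {m: True, p: True, k: False, r: False}
  {m: True, p: False, k: False, r: False}
  {p: True, k: False, m: False, r: False}
  {p: False, k: False, m: False, r: False}
  {r: True, k: True, m: True, p: True}
  {r: True, k: True, m: True, p: False}
  {r: True, k: True, p: True, m: False}
  {r: True, k: True, p: False, m: False}
  {r: True, m: True, p: True, k: False}
  {r: True, m: True, p: False, k: False}
  {r: True, p: True, m: False, k: False}


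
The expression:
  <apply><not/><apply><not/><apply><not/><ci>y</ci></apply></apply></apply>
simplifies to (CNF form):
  <apply><not/><ci>y</ci></apply>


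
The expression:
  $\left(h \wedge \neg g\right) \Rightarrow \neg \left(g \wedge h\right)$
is always true.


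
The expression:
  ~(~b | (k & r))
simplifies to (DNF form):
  (b & ~k) | (b & ~r)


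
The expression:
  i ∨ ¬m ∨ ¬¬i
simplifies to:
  i ∨ ¬m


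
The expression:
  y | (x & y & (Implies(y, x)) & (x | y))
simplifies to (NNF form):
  y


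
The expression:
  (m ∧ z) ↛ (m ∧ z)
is never true.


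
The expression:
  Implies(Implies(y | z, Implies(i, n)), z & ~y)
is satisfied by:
  {i: True, z: True, n: False, y: False}
  {z: True, i: False, n: False, y: False}
  {i: True, z: True, n: True, y: False}
  {z: True, n: True, i: False, y: False}
  {y: True, z: True, i: True, n: False}
  {y: True, i: True, n: False, z: False}


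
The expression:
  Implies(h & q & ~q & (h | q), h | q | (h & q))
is always true.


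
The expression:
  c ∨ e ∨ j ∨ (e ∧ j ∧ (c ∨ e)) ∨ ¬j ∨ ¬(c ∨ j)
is always true.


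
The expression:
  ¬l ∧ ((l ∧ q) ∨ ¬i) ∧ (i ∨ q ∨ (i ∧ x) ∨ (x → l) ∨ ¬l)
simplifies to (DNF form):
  ¬i ∧ ¬l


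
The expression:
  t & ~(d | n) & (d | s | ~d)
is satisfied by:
  {t: True, n: False, d: False}


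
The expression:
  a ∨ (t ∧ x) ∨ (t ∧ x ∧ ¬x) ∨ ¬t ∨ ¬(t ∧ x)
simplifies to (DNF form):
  True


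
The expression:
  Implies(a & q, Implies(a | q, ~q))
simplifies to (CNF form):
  ~a | ~q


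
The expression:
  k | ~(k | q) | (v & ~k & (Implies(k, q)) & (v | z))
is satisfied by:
  {k: True, v: True, q: False}
  {k: True, v: False, q: False}
  {v: True, k: False, q: False}
  {k: False, v: False, q: False}
  {q: True, k: True, v: True}
  {q: True, k: True, v: False}
  {q: True, v: True, k: False}


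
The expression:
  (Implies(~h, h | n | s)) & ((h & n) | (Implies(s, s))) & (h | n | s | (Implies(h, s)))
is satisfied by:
  {n: True, s: True, h: True}
  {n: True, s: True, h: False}
  {n: True, h: True, s: False}
  {n: True, h: False, s: False}
  {s: True, h: True, n: False}
  {s: True, h: False, n: False}
  {h: True, s: False, n: False}


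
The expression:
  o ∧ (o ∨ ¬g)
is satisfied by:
  {o: True}


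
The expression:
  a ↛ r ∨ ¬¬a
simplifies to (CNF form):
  a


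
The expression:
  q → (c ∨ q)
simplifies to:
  True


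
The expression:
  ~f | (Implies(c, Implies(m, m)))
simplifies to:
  True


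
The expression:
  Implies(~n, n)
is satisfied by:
  {n: True}


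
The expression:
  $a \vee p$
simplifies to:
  $a \vee p$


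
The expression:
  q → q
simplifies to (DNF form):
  True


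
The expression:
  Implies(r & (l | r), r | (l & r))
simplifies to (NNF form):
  True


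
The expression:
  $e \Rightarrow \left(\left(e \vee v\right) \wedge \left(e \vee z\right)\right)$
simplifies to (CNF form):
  $\text{True}$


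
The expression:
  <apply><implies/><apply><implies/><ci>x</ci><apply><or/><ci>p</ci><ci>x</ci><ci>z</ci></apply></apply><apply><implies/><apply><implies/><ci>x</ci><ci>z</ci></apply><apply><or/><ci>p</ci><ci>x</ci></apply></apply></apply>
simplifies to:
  <apply><or/><ci>p</ci><ci>x</ci></apply>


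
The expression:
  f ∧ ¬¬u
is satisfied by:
  {u: True, f: True}


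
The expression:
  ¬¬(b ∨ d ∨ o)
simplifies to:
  b ∨ d ∨ o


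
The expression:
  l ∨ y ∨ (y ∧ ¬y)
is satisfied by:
  {y: True, l: True}
  {y: True, l: False}
  {l: True, y: False}


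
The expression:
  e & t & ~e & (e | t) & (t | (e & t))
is never true.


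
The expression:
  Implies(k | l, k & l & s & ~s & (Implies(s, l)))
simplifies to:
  ~k & ~l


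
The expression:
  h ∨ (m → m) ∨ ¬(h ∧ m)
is always true.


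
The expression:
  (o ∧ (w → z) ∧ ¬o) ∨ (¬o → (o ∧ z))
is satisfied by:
  {o: True}


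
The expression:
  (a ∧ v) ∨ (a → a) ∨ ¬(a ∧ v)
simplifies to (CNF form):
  True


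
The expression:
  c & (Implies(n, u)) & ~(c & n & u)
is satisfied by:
  {c: True, n: False}


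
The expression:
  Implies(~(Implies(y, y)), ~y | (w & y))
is always true.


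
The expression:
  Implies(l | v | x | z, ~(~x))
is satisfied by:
  {x: True, v: False, l: False, z: False}
  {x: True, z: True, v: False, l: False}
  {x: True, l: True, v: False, z: False}
  {x: True, z: True, l: True, v: False}
  {x: True, v: True, l: False, z: False}
  {x: True, z: True, v: True, l: False}
  {x: True, l: True, v: True, z: False}
  {x: True, z: True, l: True, v: True}
  {z: False, v: False, l: False, x: False}


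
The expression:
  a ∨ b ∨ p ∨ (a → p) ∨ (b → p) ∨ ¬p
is always true.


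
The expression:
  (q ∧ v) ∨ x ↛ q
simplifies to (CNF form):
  (q ∨ x) ∧ (q ∨ ¬q) ∧ (v ∨ x) ∧ (v ∨ ¬q)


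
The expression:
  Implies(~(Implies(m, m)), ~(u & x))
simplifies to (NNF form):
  True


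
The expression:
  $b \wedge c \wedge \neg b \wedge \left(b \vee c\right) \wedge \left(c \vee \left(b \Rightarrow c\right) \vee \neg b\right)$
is never true.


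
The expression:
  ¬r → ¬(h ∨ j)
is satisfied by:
  {r: True, j: False, h: False}
  {r: True, h: True, j: False}
  {r: True, j: True, h: False}
  {r: True, h: True, j: True}
  {h: False, j: False, r: False}


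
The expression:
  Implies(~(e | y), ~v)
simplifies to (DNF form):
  e | y | ~v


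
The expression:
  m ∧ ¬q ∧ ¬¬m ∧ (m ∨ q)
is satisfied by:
  {m: True, q: False}


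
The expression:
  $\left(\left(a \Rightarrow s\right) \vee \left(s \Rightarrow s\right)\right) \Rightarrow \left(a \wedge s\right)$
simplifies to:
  $a \wedge s$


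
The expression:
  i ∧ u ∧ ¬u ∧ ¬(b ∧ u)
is never true.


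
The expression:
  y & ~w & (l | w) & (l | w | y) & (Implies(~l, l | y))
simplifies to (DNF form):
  l & y & ~w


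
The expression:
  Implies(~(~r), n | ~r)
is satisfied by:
  {n: True, r: False}
  {r: False, n: False}
  {r: True, n: True}


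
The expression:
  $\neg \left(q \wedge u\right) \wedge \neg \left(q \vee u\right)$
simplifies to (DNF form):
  $\neg q \wedge \neg u$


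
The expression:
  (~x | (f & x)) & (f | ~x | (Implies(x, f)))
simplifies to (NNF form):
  f | ~x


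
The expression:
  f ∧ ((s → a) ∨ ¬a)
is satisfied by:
  {f: True}


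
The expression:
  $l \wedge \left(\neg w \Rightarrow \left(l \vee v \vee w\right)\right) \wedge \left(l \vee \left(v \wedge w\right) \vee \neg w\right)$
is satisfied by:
  {l: True}


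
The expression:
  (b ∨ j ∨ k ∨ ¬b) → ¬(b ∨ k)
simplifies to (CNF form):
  ¬b ∧ ¬k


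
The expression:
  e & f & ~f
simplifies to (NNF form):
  False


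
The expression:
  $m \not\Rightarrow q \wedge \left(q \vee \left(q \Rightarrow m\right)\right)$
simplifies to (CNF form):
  $m \wedge \neg q$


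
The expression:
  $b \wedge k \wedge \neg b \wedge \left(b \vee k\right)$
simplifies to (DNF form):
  $\text{False}$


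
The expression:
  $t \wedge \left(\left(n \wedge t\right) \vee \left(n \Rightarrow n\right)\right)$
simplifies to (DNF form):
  $t$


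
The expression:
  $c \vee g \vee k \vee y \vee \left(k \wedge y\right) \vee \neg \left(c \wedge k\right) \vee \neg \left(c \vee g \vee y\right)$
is always true.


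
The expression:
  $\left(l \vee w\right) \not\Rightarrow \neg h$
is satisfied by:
  {h: True, l: True, w: True}
  {h: True, l: True, w: False}
  {h: True, w: True, l: False}


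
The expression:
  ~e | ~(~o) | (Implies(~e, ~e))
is always true.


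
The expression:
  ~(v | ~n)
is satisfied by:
  {n: True, v: False}


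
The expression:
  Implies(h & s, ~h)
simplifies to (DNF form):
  ~h | ~s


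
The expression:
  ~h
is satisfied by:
  {h: False}


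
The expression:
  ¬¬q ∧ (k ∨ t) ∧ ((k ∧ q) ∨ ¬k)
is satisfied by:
  {k: True, t: True, q: True}
  {k: True, q: True, t: False}
  {t: True, q: True, k: False}


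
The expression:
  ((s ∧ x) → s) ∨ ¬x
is always true.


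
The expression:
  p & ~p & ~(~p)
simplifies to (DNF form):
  False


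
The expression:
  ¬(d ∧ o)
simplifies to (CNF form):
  ¬d ∨ ¬o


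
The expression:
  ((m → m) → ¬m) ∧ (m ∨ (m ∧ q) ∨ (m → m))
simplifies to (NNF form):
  ¬m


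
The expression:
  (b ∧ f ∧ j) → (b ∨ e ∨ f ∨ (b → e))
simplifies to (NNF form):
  True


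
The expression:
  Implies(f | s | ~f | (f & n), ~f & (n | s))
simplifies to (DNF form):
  (n & ~f) | (s & ~f)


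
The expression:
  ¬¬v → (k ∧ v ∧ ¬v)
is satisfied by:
  {v: False}


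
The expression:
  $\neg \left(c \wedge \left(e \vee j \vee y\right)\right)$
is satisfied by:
  {e: False, j: False, c: False, y: False}
  {y: True, e: False, j: False, c: False}
  {j: True, y: False, e: False, c: False}
  {y: True, j: True, e: False, c: False}
  {e: True, y: False, j: False, c: False}
  {y: True, e: True, j: False, c: False}
  {j: True, e: True, y: False, c: False}
  {y: True, j: True, e: True, c: False}
  {c: True, y: False, e: False, j: False}


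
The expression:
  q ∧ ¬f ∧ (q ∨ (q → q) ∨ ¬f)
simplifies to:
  q ∧ ¬f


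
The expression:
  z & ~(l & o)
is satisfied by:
  {z: True, l: False, o: False}
  {z: True, o: True, l: False}
  {z: True, l: True, o: False}


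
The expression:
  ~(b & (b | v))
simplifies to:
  ~b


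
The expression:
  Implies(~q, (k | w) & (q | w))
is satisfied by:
  {q: True, w: True}
  {q: True, w: False}
  {w: True, q: False}


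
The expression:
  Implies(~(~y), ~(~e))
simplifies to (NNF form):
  e | ~y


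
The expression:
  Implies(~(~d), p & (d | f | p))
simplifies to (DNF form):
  p | ~d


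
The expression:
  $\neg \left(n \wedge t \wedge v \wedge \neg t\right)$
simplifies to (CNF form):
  $\text{True}$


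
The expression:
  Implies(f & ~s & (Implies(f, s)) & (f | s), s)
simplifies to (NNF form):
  True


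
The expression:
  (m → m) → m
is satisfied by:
  {m: True}


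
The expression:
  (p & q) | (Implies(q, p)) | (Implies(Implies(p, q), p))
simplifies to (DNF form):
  p | ~q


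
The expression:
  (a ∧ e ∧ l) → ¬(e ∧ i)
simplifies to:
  ¬a ∨ ¬e ∨ ¬i ∨ ¬l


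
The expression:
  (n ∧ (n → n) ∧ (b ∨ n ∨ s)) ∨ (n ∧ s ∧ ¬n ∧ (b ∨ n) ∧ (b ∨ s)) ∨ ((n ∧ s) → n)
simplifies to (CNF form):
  True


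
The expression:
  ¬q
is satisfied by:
  {q: False}


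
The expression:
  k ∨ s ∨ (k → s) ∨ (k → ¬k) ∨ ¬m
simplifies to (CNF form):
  True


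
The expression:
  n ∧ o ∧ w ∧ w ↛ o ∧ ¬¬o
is never true.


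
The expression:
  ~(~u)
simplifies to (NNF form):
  u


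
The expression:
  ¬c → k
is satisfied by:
  {k: True, c: True}
  {k: True, c: False}
  {c: True, k: False}


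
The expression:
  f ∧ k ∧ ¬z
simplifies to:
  f ∧ k ∧ ¬z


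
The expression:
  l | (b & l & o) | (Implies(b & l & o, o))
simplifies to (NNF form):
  True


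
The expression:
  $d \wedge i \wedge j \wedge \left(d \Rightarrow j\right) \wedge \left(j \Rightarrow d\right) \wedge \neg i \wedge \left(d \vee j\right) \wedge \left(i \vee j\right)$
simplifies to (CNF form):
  $\text{False}$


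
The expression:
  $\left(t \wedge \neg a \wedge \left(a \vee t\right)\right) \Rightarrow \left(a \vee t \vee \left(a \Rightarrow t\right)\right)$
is always true.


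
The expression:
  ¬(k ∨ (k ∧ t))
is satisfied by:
  {k: False}


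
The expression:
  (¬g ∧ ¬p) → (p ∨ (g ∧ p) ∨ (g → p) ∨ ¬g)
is always true.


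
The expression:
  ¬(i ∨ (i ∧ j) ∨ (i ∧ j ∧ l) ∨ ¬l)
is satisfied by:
  {l: True, i: False}


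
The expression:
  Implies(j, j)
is always true.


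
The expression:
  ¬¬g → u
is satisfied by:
  {u: True, g: False}
  {g: False, u: False}
  {g: True, u: True}


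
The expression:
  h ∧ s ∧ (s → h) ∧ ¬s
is never true.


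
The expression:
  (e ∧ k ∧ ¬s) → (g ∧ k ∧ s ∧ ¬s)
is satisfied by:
  {s: True, k: False, e: False}
  {k: False, e: False, s: False}
  {e: True, s: True, k: False}
  {e: True, k: False, s: False}
  {s: True, k: True, e: False}
  {k: True, s: False, e: False}
  {e: True, k: True, s: True}


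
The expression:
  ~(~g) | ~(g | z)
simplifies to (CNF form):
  g | ~z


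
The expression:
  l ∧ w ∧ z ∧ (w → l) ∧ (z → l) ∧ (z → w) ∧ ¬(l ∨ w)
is never true.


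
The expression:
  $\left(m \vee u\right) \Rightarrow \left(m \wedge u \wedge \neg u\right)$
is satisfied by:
  {u: False, m: False}


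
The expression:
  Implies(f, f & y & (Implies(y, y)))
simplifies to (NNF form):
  y | ~f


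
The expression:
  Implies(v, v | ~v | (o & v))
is always true.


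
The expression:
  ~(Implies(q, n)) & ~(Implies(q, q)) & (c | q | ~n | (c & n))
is never true.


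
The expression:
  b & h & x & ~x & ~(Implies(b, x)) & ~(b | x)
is never true.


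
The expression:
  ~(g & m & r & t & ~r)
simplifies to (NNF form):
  True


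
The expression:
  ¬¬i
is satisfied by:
  {i: True}


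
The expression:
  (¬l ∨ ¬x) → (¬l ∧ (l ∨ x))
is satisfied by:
  {x: True}


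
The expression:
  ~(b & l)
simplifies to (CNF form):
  ~b | ~l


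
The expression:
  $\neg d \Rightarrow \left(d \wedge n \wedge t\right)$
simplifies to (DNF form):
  $d$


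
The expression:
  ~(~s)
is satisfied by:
  {s: True}


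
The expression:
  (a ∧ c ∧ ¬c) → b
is always true.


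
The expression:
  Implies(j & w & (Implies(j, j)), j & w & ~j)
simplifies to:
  ~j | ~w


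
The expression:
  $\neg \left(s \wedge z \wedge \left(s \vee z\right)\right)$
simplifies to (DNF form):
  $\neg s \vee \neg z$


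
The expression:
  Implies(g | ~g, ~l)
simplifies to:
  ~l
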